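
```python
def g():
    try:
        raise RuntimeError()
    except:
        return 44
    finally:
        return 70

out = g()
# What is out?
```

Step-by-step execution trace:
1. `g()` enters try: `raise RuntimeError()` raises RuntimeError.
2. bare `except` matches → `return 44` sets pending return value 44.
3. Before returning, `finally: return 70` runs and overrides the pending return.
4. g() returns 70 → out = 70.
Result: 70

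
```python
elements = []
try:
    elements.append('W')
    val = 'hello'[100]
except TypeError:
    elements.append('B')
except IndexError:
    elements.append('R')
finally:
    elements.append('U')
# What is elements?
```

Step-by-step execution trace:
1. try: `elements.append('W')` → elements = ['W'].
2. `val = 'hello'[100]` raises IndexError.
3. `except TypeError` does not match IndexError; skipped.
4. `except IndexError` matches → `elements.append('R')` → elements = ['W', 'R'].
5. finally always runs: `elements.append('U')` → elements = ['W', 'R', 'U'].
Result: ['W', 'R', 'U']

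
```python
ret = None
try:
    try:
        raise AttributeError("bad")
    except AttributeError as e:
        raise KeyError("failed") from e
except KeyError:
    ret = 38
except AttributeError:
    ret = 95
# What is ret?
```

Step-by-step execution trace:
1. Inner try raises AttributeError; inner `except AttributeError as e` catches it.
2. `raise KeyError(...) from e` raises KeyError (AttributeError is attached as __cause__, but only KeyError is active).
3. Outer `except KeyError` matches → ret = 38.
4. `except AttributeError` is not reached.
Result: 38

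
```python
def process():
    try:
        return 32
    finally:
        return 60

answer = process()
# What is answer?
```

Step-by-step execution trace:
1. `process()` enters try: `return 32` sets pending return value 32.
2. Before returning, `finally: return 60` runs and overrides the pending return.
3. process() returns 60 → answer = 60.
Result: 60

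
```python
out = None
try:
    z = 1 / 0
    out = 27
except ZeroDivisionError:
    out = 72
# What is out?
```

Step-by-step execution trace:
1. `z = 1 / 0` raises ZeroDivisionError.
2. `out = 27` is not reached.
3. `except ZeroDivisionError` matches → out = 72.
Result: 72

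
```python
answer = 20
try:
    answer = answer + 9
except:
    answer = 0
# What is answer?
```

Step-by-step execution trace:
1. answer starts at 20.
2. try: `answer = answer + 9` → answer = 29. No exception raised.
3. `except` is skipped.
Result: 29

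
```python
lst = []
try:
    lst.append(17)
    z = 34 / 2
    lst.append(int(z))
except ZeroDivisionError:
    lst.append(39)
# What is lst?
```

Step-by-step execution trace:
1. try: `lst.append(17)` → lst = [17].
2. `z = 34 / 2` → z = 17.0. No exception raised.
3. `lst.append(int(z))` → lst = [17, 17].
4. `except ZeroDivisionError` is skipped (no exception was raised).
Result: [17, 17]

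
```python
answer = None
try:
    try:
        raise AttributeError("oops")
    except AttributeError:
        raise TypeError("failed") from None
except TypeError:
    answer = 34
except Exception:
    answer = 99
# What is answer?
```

Step-by-step execution trace:
1. Inner try raises AttributeError; inner `except AttributeError` catches it.
2. `raise TypeError(...) from None` raises TypeError (from None suppresses __context__, but the active exception is still TypeError).
3. Outer `except TypeError` matches → answer = 34.
4. `except Exception` is not reached.
Result: 34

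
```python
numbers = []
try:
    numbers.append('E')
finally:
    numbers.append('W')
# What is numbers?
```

Step-by-step execution trace:
1. try: `numbers.append('E')` → numbers = ['E'].
2. The try body completes without raising.
3. finally always runs: `numbers.append('W')` → numbers = ['E', 'W'].
Result: ['E', 'W']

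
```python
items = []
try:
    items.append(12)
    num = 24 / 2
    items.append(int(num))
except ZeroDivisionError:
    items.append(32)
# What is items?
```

Step-by-step execution trace:
1. try: `items.append(12)` → items = [12].
2. `num = 24 / 2` → num = 12.0. No exception raised.
3. `items.append(int(num))` → items = [12, 12].
4. `except ZeroDivisionError` is skipped (no exception was raised).
Result: [12, 12]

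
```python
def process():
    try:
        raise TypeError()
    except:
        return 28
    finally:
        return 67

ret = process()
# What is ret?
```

Step-by-step execution trace:
1. `process()` enters try: `raise TypeError()` raises TypeError.
2. bare `except` matches → `return 28` sets pending return value 28.
3. Before returning, `finally: return 67` runs and overrides the pending return.
4. process() returns 67 → ret = 67.
Result: 67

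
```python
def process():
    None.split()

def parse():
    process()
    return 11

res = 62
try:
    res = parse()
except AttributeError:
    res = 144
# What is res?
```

Step-by-step execution trace:
1. res starts at 62.
2. try: `parse()` calls `process()`.
3. `process()` evaluates `None.split()`, which raises AttributeError; it propagates through parse (uncaught).
4. `return 11` in parse is not reached; the assignment to res does not complete.
5. `except AttributeError` matches → res = 144.
Result: 144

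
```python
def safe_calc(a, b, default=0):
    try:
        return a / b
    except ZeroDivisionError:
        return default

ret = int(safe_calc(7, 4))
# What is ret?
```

Step-by-step execution trace:
1. `safe_calc(7, 4)` enters try: `return 7 / 4` → returns 1.75. No exception raised.
2. `except ZeroDivisionError` is skipped.
3. `int(1.75)` → 1 → ret = 1.
Result: 1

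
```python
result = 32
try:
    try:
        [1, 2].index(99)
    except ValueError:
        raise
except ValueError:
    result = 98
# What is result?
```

Step-by-step execution trace:
1. Inner try: `[1, 2].index(99)` raises ValueError.
2. Inner `except ValueError` matches; bare `raise` re-raises the same ValueError.
3. Outer `except ValueError` matches → result = 98.
Result: 98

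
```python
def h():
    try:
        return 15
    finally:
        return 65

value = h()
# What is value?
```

Step-by-step execution trace:
1. `h()` enters try: `return 15` sets pending return value 15.
2. Before returning, `finally: return 65` runs and overrides the pending return.
3. h() returns 65 → value = 65.
Result: 65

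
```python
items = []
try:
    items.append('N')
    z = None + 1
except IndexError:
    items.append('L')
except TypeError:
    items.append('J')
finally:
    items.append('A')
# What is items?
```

Step-by-step execution trace:
1. try: `items.append('N')` → items = ['N'].
2. `z = None + 1` raises TypeError.
3. `except IndexError` does not match TypeError; skipped.
4. `except TypeError` matches → `items.append('J')` → items = ['N', 'J'].
5. finally always runs: `items.append('A')` → items = ['N', 'J', 'A'].
Result: ['N', 'J', 'A']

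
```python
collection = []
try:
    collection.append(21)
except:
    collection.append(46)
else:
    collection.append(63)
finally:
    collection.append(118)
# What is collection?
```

Step-by-step execution trace:
1. try: `collection.append(21)` → collection = [21]. No exception raised.
2. `except` is skipped.
3. `else` runs: `collection.append(63)` → collection = [21, 63].
4. `finally` always runs: `collection.append(118)` → collection = [21, 63, 118].
Result: [21, 63, 118]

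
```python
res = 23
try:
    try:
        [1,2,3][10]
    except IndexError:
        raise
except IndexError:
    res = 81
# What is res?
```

Step-by-step execution trace:
1. Inner try: `[1,2,3][10]` raises IndexError.
2. Inner `except IndexError` matches; bare `raise` re-raises the same IndexError.
3. Outer `except IndexError` matches → res = 81.
Result: 81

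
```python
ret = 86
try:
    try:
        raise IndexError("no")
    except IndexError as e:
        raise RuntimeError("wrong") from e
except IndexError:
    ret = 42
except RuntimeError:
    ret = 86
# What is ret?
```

Step-by-step execution trace:
1. Inner try raises IndexError; inner `except IndexError as e` catches it.
2. `raise RuntimeError(...) from e` raises RuntimeError (IndexError is attached as __cause__, but only RuntimeError is active).
3. Outer `except IndexError` does not match RuntimeError; skipped.
4. Outer `except RuntimeError` matches → ret = 86.
Result: 86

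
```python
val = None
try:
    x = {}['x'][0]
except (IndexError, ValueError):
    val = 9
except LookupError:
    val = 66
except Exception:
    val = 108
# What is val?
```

Step-by-step execution trace:
1. `x = {}['x'][0]` raises KeyError.
2. `except (IndexError, ValueError)` does not match KeyError; skipped.
3. `except LookupError` matches (KeyError is a subclass of LookupError) → val = 66.
4. `except Exception` is not reached.
Result: 66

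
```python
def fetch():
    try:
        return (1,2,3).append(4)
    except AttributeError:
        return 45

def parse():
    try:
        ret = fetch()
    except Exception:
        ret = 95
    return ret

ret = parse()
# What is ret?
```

Step-by-step execution trace:
1. `parse()` calls `fetch()`.
2. In fetch: `(1,2,3).append(4)` raises AttributeError; `except AttributeError` catches it → returns 45.
3. In parse: `ret = fetch()` → ret = 45. No exception reaches parse.
4. `except Exception` is skipped; parse returns 45.
5. ret = 45.
Result: 45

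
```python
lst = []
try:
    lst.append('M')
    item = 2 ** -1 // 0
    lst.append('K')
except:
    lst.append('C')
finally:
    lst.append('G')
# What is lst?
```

Step-by-step execution trace:
1. try: `lst.append('M')` → lst = ['M'].
2. `item = 2 ** -1 // 0` raises ZeroDivisionError; `lst.append('K')` is not reached.
3. bare `except` matches → `lst.append('C')` → lst = ['M', 'C'].
4. finally always runs: `lst.append('G')` → lst = ['M', 'C', 'G'].
Result: ['M', 'C', 'G']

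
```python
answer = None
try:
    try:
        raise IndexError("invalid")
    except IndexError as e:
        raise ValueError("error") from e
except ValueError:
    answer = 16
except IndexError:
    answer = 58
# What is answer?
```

Step-by-step execution trace:
1. Inner try raises IndexError; inner `except IndexError as e` catches it.
2. `raise ValueError(...) from e` raises ValueError (IndexError is attached as __cause__, but only ValueError is active).
3. Outer `except ValueError` matches → answer = 16.
4. `except IndexError` is not reached.
Result: 16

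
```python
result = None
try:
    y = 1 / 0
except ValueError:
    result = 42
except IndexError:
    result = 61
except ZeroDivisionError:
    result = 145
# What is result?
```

Step-by-step execution trace:
1. `y = 1 / 0` raises ZeroDivisionError.
2. `except ValueError` does not match ZeroDivisionError; skipped.
3. `except IndexError` does not match ZeroDivisionError; skipped.
4. `except ZeroDivisionError` matches → result = 145.
Result: 145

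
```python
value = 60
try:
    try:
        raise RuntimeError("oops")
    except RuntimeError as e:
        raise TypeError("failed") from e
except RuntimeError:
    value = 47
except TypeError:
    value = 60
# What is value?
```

Step-by-step execution trace:
1. Inner try raises RuntimeError; inner `except RuntimeError as e` catches it.
2. `raise TypeError(...) from e` raises TypeError (RuntimeError is attached as __cause__, but only TypeError is active).
3. Outer `except RuntimeError` does not match TypeError; skipped.
4. Outer `except TypeError` matches → value = 60.
Result: 60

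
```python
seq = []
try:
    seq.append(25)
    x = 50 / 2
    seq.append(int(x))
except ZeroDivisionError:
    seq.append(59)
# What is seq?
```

Step-by-step execution trace:
1. try: `seq.append(25)` → seq = [25].
2. `x = 50 / 2` → x = 25.0. No exception raised.
3. `seq.append(int(x))` → seq = [25, 25].
4. `except ZeroDivisionError` is skipped (no exception was raised).
Result: [25, 25]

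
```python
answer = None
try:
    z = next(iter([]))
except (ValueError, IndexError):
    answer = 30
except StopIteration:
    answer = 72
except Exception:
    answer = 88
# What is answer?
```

Step-by-step execution trace:
1. `z = next(iter([]))` raises StopIteration.
2. `except (ValueError, IndexError)` does not match StopIteration; skipped.
3. `except StopIteration` matches (exact type match) → answer = 72.
4. `except Exception` is not reached.
Result: 72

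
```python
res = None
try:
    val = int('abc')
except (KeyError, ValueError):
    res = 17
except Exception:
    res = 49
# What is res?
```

Step-by-step execution trace:
1. `val = int('abc')` raises ValueError.
2. `except (KeyError, ValueError)` matches (ValueError is in the tuple) → res = 17.
3. `except Exception` is not reached.
Result: 17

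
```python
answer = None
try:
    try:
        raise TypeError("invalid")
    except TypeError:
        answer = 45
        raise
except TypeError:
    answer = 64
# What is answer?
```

Step-by-step execution trace:
1. Inner try: `raise TypeError("invalid")` raises TypeError.
2. Inner `except TypeError` matches → answer = 45.
3. bare `raise` re-raises the same TypeError.
4. Outer `except TypeError` matches → answer = 64.
Result: 64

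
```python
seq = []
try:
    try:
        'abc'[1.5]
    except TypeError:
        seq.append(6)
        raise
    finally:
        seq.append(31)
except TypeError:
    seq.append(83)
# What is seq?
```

Step-by-step execution trace:
1. Inner try: `'abc'[1.5]` raises TypeError.
2. Inner `except TypeError` matches → `seq.append(6)` → seq = [6].
3. bare `raise` re-raises TypeError.
4. Inner `finally` runs during unwinding: `seq.append(31)` → seq = [6, 31].
5. Outer `except TypeError` matches → `seq.append(83)` → seq = [6, 31, 83].
Result: [6, 31, 83]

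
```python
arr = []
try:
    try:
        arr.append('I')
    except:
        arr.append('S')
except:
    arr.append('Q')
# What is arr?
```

Step-by-step execution trace:
1. Inner try: `arr.append('I')` → arr = ['I']. No exception raised.
2. Inner `except` is skipped.
3. Inner try completes normally; outer `except` is skipped.
Result: ['I']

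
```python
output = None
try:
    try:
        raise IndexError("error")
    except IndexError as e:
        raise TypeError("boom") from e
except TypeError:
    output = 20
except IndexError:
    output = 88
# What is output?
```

Step-by-step execution trace:
1. Inner try raises IndexError; inner `except IndexError as e` catches it.
2. `raise TypeError(...) from e` raises TypeError (IndexError is attached as __cause__, but only TypeError is active).
3. Outer `except TypeError` matches → output = 20.
4. `except IndexError` is not reached.
Result: 20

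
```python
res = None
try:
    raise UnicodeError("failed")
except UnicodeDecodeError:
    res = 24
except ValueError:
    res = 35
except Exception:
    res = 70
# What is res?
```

Step-by-step execution trace:
1. `raise UnicodeError(...)` raises UnicodeError.
2. `except UnicodeDecodeError` does not match (UnicodeError is not a subclass of UnicodeDecodeError); skipped.
3. `except ValueError` matches (UnicodeError is a subclass of ValueError) → res = 35.
4. `except Exception` is not reached.
Result: 35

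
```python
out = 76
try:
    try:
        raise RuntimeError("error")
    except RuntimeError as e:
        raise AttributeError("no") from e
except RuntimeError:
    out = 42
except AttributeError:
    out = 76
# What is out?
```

Step-by-step execution trace:
1. Inner try raises RuntimeError; inner `except RuntimeError as e` catches it.
2. `raise AttributeError(...) from e` raises AttributeError (RuntimeError is attached as __cause__, but only AttributeError is active).
3. Outer `except RuntimeError` does not match AttributeError; skipped.
4. Outer `except AttributeError` matches → out = 76.
Result: 76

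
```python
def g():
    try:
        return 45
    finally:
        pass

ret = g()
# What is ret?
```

Step-by-step execution trace:
1. `g()` enters try: `return 45` sets pending return value 45.
2. Before returning, `finally: pass` runs (no effect).
3. g() returns 45 → ret = 45.
Result: 45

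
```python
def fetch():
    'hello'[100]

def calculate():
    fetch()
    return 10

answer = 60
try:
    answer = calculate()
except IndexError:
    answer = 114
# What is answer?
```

Step-by-step execution trace:
1. answer starts at 60.
2. try: `calculate()` calls `fetch()`.
3. `fetch()` evaluates `'hello'[100]`, which raises IndexError; it propagates through calculate (uncaught).
4. `return 10` in calculate is not reached; the assignment to answer does not complete.
5. `except IndexError` matches → answer = 114.
Result: 114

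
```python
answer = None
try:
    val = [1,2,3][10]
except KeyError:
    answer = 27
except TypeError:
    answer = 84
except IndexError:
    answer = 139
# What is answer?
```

Step-by-step execution trace:
1. `val = [1,2,3][10]` raises IndexError.
2. `except KeyError` does not match IndexError; skipped.
3. `except TypeError` does not match IndexError; skipped.
4. `except IndexError` matches → answer = 139.
Result: 139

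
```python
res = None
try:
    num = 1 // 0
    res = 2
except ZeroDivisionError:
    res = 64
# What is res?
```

Step-by-step execution trace:
1. `num = 1 // 0` raises ZeroDivisionError.
2. `res = 2` is not reached.
3. `except ZeroDivisionError` matches → res = 64.
Result: 64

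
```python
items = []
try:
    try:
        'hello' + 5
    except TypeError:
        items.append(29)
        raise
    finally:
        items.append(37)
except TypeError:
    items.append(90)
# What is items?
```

Step-by-step execution trace:
1. Inner try: `'hello' + 5` raises TypeError.
2. Inner `except TypeError` matches → `items.append(29)` → items = [29].
3. bare `raise` re-raises TypeError.
4. Inner `finally` runs during unwinding: `items.append(37)` → items = [29, 37].
5. Outer `except TypeError` matches → `items.append(90)` → items = [29, 37, 90].
Result: [29, 37, 90]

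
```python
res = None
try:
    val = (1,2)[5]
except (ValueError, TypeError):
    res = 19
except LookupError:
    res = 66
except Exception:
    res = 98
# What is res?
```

Step-by-step execution trace:
1. `val = (1,2)[5]` raises IndexError.
2. `except (ValueError, TypeError)` does not match IndexError; skipped.
3. `except LookupError` matches (IndexError is a subclass of LookupError) → res = 66.
4. `except Exception` is not reached.
Result: 66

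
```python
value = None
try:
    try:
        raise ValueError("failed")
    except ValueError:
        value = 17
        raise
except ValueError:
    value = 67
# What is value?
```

Step-by-step execution trace:
1. Inner try: `raise ValueError("failed")` raises ValueError.
2. Inner `except ValueError` matches → value = 17.
3. bare `raise` re-raises the same ValueError.
4. Outer `except ValueError` matches → value = 67.
Result: 67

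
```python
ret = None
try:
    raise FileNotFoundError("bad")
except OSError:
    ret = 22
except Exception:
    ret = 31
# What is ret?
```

Step-by-step execution trace:
1. `raise FileNotFoundError(...)` raises FileNotFoundError.
2. `except OSError` matches (FileNotFoundError is a subclass of OSError) → ret = 22.
3. `except Exception` is not reached.
Result: 22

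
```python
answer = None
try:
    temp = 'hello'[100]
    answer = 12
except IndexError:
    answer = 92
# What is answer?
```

Step-by-step execution trace:
1. `temp = 'hello'[100]` raises IndexError.
2. `answer = 12` is not reached.
3. `except IndexError` matches → answer = 92.
Result: 92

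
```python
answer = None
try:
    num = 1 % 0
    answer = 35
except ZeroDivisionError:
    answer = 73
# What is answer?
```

Step-by-step execution trace:
1. `num = 1 % 0` raises ZeroDivisionError.
2. `answer = 35` is not reached.
3. `except ZeroDivisionError` matches → answer = 73.
Result: 73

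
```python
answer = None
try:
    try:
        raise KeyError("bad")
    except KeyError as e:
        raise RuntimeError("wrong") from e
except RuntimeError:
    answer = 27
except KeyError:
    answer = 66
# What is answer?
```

Step-by-step execution trace:
1. Inner try raises KeyError; inner `except KeyError as e` catches it.
2. `raise RuntimeError(...) from e` raises RuntimeError (KeyError is attached as __cause__, but only RuntimeError is active).
3. Outer `except RuntimeError` matches → answer = 27.
4. `except KeyError` is not reached.
Result: 27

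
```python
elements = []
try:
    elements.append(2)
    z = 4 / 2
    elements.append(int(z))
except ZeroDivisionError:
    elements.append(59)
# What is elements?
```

Step-by-step execution trace:
1. try: `elements.append(2)` → elements = [2].
2. `z = 4 / 2` → z = 2.0. No exception raised.
3. `elements.append(int(z))` → elements = [2, 2].
4. `except ZeroDivisionError` is skipped (no exception was raised).
Result: [2, 2]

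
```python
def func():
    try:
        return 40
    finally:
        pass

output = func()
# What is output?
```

Step-by-step execution trace:
1. `func()` enters try: `return 40` sets pending return value 40.
2. Before returning, `finally: pass` runs (no effect).
3. func() returns 40 → output = 40.
Result: 40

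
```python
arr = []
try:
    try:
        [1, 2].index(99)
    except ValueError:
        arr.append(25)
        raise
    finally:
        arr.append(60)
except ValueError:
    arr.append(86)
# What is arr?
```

Step-by-step execution trace:
1. Inner try: `[1, 2].index(99)` raises ValueError.
2. Inner `except ValueError` matches → `arr.append(25)` → arr = [25].
3. bare `raise` re-raises ValueError.
4. Inner `finally` runs during unwinding: `arr.append(60)` → arr = [25, 60].
5. Outer `except ValueError` matches → `arr.append(86)` → arr = [25, 60, 86].
Result: [25, 60, 86]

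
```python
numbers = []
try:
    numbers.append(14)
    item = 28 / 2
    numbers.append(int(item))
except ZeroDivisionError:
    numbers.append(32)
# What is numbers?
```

Step-by-step execution trace:
1. try: `numbers.append(14)` → numbers = [14].
2. `item = 28 / 2` → item = 14.0. No exception raised.
3. `numbers.append(int(item))` → numbers = [14, 14].
4. `except ZeroDivisionError` is skipped (no exception was raised).
Result: [14, 14]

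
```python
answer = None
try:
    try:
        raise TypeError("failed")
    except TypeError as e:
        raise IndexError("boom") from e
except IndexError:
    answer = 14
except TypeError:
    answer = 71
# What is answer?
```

Step-by-step execution trace:
1. Inner try raises TypeError; inner `except TypeError as e` catches it.
2. `raise IndexError(...) from e` raises IndexError (TypeError is attached as __cause__, but only IndexError is active).
3. Outer `except IndexError` matches → answer = 14.
4. `except TypeError` is not reached.
Result: 14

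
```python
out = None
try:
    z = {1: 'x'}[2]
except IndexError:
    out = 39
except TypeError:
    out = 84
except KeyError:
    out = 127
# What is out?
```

Step-by-step execution trace:
1. `z = {1: 'x'}[2]` raises KeyError.
2. `except IndexError` does not match KeyError; skipped.
3. `except TypeError` does not match KeyError; skipped.
4. `except KeyError` matches → out = 127.
Result: 127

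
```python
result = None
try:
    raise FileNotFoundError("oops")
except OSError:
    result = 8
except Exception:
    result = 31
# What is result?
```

Step-by-step execution trace:
1. `raise FileNotFoundError(...)` raises FileNotFoundError.
2. `except OSError` matches (FileNotFoundError is a subclass of OSError) → result = 8.
3. `except Exception` is not reached.
Result: 8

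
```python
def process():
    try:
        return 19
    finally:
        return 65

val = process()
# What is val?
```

Step-by-step execution trace:
1. `process()` enters try: `return 19` sets pending return value 19.
2. Before returning, `finally: return 65` runs and overrides the pending return.
3. process() returns 65 → val = 65.
Result: 65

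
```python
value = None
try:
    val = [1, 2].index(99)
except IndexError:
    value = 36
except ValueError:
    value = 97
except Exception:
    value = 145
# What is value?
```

Step-by-step execution trace:
1. `val = [1, 2].index(99)` raises ValueError.
2. `except IndexError` does not match ValueError; skipped.
3. `except ValueError` matches → value = 97.
4. Remaining except clauses are skipped.
Result: 97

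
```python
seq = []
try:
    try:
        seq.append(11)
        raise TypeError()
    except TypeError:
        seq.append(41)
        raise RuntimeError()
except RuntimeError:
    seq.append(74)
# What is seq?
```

Step-by-step execution trace:
1. Inner try: `seq.append(11)` → seq = [11].
2. `raise TypeError()` raises TypeError.
3. Inner `except TypeError` matches → `seq.append(41)` → seq = [11, 41].
4. `raise RuntimeError()` raises RuntimeError; propagates to outer try.
5. Outer `except RuntimeError` matches → `seq.append(74)` → seq = [11, 41, 74].
Result: [11, 41, 74]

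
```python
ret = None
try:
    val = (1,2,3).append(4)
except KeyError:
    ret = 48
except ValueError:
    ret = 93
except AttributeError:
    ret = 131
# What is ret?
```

Step-by-step execution trace:
1. `val = (1,2,3).append(4)` raises AttributeError.
2. `except KeyError` does not match AttributeError; skipped.
3. `except ValueError` does not match AttributeError; skipped.
4. `except AttributeError` matches → ret = 131.
Result: 131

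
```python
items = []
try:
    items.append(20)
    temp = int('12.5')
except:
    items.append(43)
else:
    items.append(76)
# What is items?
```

Step-by-step execution trace:
1. try: `items.append(20)` → items = [20].
2. `temp = int('12.5')` raises ValueError.
3. bare `except` matches → `items.append(43)` → items = [20, 43].
4. `else` is skipped (an exception was raised).
Result: [20, 43]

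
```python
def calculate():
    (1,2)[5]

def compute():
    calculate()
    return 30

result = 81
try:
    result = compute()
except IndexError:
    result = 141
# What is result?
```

Step-by-step execution trace:
1. result starts at 81.
2. try: `compute()` calls `calculate()`.
3. `calculate()` evaluates `(1,2)[5]`, which raises IndexError; it propagates through compute (uncaught).
4. `return 30` in compute is not reached; the assignment to result does not complete.
5. `except IndexError` matches → result = 141.
Result: 141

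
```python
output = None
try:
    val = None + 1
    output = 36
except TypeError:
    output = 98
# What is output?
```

Step-by-step execution trace:
1. `val = None + 1` raises TypeError.
2. `output = 36` is not reached.
3. `except TypeError` matches → output = 98.
Result: 98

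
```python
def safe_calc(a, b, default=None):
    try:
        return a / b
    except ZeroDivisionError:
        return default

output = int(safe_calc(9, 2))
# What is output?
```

Step-by-step execution trace:
1. `safe_calc(9, 2)` enters try: `return 9 / 2` → returns 4.5. No exception raised.
2. `except ZeroDivisionError` is skipped.
3. `int(4.5)` → 4 → output = 4.
Result: 4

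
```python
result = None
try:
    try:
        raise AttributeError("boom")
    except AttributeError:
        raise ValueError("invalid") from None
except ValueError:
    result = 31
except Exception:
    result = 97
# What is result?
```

Step-by-step execution trace:
1. Inner try raises AttributeError; inner `except AttributeError` catches it.
2. `raise ValueError(...) from None` raises ValueError (from None suppresses __context__, but the active exception is still ValueError).
3. Outer `except ValueError` matches → result = 31.
4. `except Exception` is not reached.
Result: 31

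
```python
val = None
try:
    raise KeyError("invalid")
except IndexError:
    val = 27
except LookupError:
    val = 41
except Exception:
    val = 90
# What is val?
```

Step-by-step execution trace:
1. `raise KeyError(...)` raises KeyError.
2. `except IndexError` does not match (KeyError is not a subclass of IndexError); skipped.
3. `except LookupError` matches (KeyError is a subclass of LookupError) → val = 41.
4. `except Exception` is not reached.
Result: 41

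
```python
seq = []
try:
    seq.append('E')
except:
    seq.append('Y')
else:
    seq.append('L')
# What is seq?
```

Step-by-step execution trace:
1. try: `seq.append('E')` → seq = ['E']. No exception raised.
2. `except` is skipped.
3. `else` runs (try completed without exception): `seq.append('L')` → seq = ['E', 'L'].
Result: ['E', 'L']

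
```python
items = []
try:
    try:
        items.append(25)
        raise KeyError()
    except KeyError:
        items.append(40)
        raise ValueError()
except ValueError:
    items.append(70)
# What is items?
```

Step-by-step execution trace:
1. Inner try: `items.append(25)` → items = [25].
2. `raise KeyError()` raises KeyError.
3. Inner `except KeyError` matches → `items.append(40)` → items = [25, 40].
4. `raise ValueError()` raises ValueError; propagates to outer try.
5. Outer `except ValueError` matches → `items.append(70)` → items = [25, 40, 70].
Result: [25, 40, 70]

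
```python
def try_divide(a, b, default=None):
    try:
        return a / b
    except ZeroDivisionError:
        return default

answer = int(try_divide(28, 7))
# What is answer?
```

Step-by-step execution trace:
1. `try_divide(28, 7)` enters try: `return 28 / 7` → returns 4.0. No exception raised.
2. `except ZeroDivisionError` is skipped.
3. `int(4.0)` → 4 → answer = 4.
Result: 4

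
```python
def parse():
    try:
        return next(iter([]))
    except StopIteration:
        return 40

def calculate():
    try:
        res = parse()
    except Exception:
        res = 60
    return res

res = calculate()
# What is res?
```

Step-by-step execution trace:
1. `calculate()` calls `parse()`.
2. In parse: `next(iter([]))` raises StopIteration; `except StopIteration` catches it → returns 40.
3. In calculate: `res = parse()` → res = 40. No exception reaches calculate.
4. `except Exception` is skipped; calculate returns 40.
5. res = 40.
Result: 40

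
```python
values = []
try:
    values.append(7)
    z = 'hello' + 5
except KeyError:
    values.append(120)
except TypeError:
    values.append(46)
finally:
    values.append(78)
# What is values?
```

Step-by-step execution trace:
1. try: `values.append(7)` → values = [7].
2. `z = 'hello' + 5` raises TypeError.
3. `except KeyError` does not match TypeError; skipped.
4. `except TypeError` matches → `values.append(46)` → values = [7, 46].
5. finally always runs: `values.append(78)` → values = [7, 46, 78].
Result: [7, 46, 78]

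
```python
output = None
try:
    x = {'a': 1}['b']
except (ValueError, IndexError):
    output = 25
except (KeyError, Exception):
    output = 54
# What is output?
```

Step-by-step execution trace:
1. `x = {'a': 1}['b']` raises KeyError.
2. `except (ValueError, IndexError)` does not match KeyError; skipped.
3. `except (KeyError, Exception)` matches (KeyError is in the tuple) → output = 54.
Result: 54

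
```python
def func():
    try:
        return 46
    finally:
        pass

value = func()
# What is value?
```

Step-by-step execution trace:
1. `func()` enters try: `return 46` sets pending return value 46.
2. Before returning, `finally: pass` runs (no effect).
3. func() returns 46 → value = 46.
Result: 46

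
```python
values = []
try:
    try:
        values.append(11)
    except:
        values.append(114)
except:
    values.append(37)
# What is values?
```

Step-by-step execution trace:
1. Inner try: `values.append(11)` → values = [11]. No exception raised.
2. Inner `except` is skipped.
3. Inner try completes normally; outer `except` is skipped.
Result: [11]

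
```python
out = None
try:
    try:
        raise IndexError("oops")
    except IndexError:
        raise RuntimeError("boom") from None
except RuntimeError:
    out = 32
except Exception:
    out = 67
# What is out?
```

Step-by-step execution trace:
1. Inner try raises IndexError; inner `except IndexError` catches it.
2. `raise RuntimeError(...) from None` raises RuntimeError (from None suppresses __context__, but the active exception is still RuntimeError).
3. Outer `except RuntimeError` matches → out = 32.
4. `except Exception` is not reached.
Result: 32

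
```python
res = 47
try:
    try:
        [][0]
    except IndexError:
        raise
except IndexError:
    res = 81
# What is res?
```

Step-by-step execution trace:
1. Inner try: `[][0]` raises IndexError.
2. Inner `except IndexError` matches; bare `raise` re-raises the same IndexError.
3. Outer `except IndexError` matches → res = 81.
Result: 81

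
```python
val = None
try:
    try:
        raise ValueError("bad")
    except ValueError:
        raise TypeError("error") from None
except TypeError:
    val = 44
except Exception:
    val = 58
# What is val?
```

Step-by-step execution trace:
1. Inner try raises ValueError; inner `except ValueError` catches it.
2. `raise TypeError(...) from None` raises TypeError (from None suppresses __context__, but the active exception is still TypeError).
3. Outer `except TypeError` matches → val = 44.
4. `except Exception` is not reached.
Result: 44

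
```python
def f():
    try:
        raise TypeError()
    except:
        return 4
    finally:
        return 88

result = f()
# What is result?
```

Step-by-step execution trace:
1. `f()` enters try: `raise TypeError()` raises TypeError.
2. bare `except` matches → `return 4` sets pending return value 4.
3. Before returning, `finally: return 88` runs and overrides the pending return.
4. f() returns 88 → result = 88.
Result: 88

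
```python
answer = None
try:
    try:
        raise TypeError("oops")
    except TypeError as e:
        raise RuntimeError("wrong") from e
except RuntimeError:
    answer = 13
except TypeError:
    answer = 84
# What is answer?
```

Step-by-step execution trace:
1. Inner try raises TypeError; inner `except TypeError as e` catches it.
2. `raise RuntimeError(...) from e` raises RuntimeError (TypeError is attached as __cause__, but only RuntimeError is active).
3. Outer `except RuntimeError` matches → answer = 13.
4. `except TypeError` is not reached.
Result: 13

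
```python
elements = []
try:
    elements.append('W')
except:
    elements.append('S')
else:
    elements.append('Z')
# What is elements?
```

Step-by-step execution trace:
1. try: `elements.append('W')` → elements = ['W']. No exception raised.
2. `except` is skipped.
3. `else` runs (try completed without exception): `elements.append('Z')` → elements = ['W', 'Z'].
Result: ['W', 'Z']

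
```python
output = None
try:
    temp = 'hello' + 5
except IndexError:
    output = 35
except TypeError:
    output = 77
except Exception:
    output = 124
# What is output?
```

Step-by-step execution trace:
1. `temp = 'hello' + 5` raises TypeError.
2. `except IndexError` does not match TypeError; skipped.
3. `except TypeError` matches → output = 77.
4. Remaining except clauses are skipped.
Result: 77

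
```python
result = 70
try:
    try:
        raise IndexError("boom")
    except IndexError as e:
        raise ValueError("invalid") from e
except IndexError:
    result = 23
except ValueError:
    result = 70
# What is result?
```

Step-by-step execution trace:
1. Inner try raises IndexError; inner `except IndexError as e` catches it.
2. `raise ValueError(...) from e` raises ValueError (IndexError is attached as __cause__, but only ValueError is active).
3. Outer `except IndexError` does not match ValueError; skipped.
4. Outer `except ValueError` matches → result = 70.
Result: 70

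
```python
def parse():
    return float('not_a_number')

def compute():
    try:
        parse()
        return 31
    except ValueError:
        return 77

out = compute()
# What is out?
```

Step-by-step execution trace:
1. `compute()` calls `parse()`.
2. `parse()` evaluates `float('not_a_number')`, which raises ValueError; it propagates to the caller.
3. `return 31` is not reached.
4. `except ValueError` in compute matches → returns 77.
5. out = 77.
Result: 77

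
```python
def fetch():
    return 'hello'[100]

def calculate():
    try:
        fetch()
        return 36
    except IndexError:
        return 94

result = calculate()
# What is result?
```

Step-by-step execution trace:
1. `calculate()` calls `fetch()`.
2. `fetch()` evaluates `'hello'[100]`, which raises IndexError; it propagates to the caller.
3. `return 36` is not reached.
4. `except IndexError` in calculate matches → returns 94.
5. result = 94.
Result: 94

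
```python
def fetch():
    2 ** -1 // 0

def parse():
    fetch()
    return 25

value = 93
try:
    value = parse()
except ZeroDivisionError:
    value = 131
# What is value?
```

Step-by-step execution trace:
1. value starts at 93.
2. try: `parse()` calls `fetch()`.
3. `fetch()` evaluates `2 ** -1 // 0`, which raises ZeroDivisionError; it propagates through parse (uncaught).
4. `return 25` in parse is not reached; the assignment to value does not complete.
5. `except ZeroDivisionError` matches → value = 131.
Result: 131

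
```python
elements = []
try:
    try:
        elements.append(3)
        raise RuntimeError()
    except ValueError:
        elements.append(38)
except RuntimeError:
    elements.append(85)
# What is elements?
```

Step-by-step execution trace:
1. Inner try: `elements.append(3)` → elements = [3].
2. `raise RuntimeError()` raises RuntimeError.
3. Inner `except ValueError` does not match RuntimeError; exception propagates to outer try.
4. Outer `except RuntimeError` matches → `elements.append(85)` → elements = [3, 85].
Result: [3, 85]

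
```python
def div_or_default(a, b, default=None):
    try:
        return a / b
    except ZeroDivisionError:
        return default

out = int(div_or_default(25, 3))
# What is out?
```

Step-by-step execution trace:
1. `div_or_default(25, 3)` enters try: `return 25 / 3` → returns 8.333333333333334. No exception raised.
2. `except ZeroDivisionError` is skipped.
3. `int(8.333333333333334)` → 8 → out = 8.
Result: 8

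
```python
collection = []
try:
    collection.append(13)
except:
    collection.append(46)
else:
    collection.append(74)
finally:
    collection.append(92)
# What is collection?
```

Step-by-step execution trace:
1. try: `collection.append(13)` → collection = [13]. No exception raised.
2. `except` is skipped.
3. `else` runs: `collection.append(74)` → collection = [13, 74].
4. `finally` always runs: `collection.append(92)` → collection = [13, 74, 92].
Result: [13, 74, 92]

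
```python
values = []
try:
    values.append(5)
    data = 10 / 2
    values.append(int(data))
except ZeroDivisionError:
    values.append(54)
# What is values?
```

Step-by-step execution trace:
1. try: `values.append(5)` → values = [5].
2. `data = 10 / 2` → data = 5.0. No exception raised.
3. `values.append(int(data))` → values = [5, 5].
4. `except ZeroDivisionError` is skipped (no exception was raised).
Result: [5, 5]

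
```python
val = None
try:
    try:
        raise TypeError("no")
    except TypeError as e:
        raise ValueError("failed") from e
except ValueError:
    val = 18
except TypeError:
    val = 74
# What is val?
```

Step-by-step execution trace:
1. Inner try raises TypeError; inner `except TypeError as e` catches it.
2. `raise ValueError(...) from e` raises ValueError (TypeError is attached as __cause__, but only ValueError is active).
3. Outer `except ValueError` matches → val = 18.
4. `except TypeError` is not reached.
Result: 18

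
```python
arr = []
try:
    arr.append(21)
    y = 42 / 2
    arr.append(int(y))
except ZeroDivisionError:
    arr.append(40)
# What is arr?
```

Step-by-step execution trace:
1. try: `arr.append(21)` → arr = [21].
2. `y = 42 / 2` → y = 21.0. No exception raised.
3. `arr.append(int(y))` → arr = [21, 21].
4. `except ZeroDivisionError` is skipped (no exception was raised).
Result: [21, 21]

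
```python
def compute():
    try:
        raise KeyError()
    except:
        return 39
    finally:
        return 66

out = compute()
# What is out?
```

Step-by-step execution trace:
1. `compute()` enters try: `raise KeyError()` raises KeyError.
2. bare `except` matches → `return 39` sets pending return value 39.
3. Before returning, `finally: return 66` runs and overrides the pending return.
4. compute() returns 66 → out = 66.
Result: 66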